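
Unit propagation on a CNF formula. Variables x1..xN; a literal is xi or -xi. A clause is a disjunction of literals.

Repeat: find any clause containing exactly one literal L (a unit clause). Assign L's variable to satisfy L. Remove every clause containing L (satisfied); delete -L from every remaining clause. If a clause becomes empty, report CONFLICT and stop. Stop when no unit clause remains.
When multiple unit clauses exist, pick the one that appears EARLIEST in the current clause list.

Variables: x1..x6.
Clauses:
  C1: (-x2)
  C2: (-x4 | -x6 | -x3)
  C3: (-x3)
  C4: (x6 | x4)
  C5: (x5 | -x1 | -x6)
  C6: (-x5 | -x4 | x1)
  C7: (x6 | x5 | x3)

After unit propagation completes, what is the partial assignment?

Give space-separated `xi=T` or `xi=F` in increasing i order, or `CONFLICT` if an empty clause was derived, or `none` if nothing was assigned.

unit clause [-2] forces x2=F; simplify:
  satisfied 1 clause(s); 6 remain; assigned so far: [2]
unit clause [-3] forces x3=F; simplify:
  drop 3 from [6, 5, 3] -> [6, 5]
  satisfied 2 clause(s); 4 remain; assigned so far: [2, 3]

Answer: x2=F x3=F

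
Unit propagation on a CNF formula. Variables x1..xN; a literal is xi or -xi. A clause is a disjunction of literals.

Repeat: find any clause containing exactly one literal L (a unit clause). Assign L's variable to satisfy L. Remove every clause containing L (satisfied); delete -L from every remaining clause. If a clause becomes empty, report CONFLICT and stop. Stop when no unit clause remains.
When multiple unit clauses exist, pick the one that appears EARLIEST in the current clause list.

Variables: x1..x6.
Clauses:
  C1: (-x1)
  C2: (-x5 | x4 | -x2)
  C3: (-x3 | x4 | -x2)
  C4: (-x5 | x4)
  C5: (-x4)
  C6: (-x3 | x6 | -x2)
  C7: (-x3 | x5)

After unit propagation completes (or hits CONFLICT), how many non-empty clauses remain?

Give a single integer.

unit clause [-1] forces x1=F; simplify:
  satisfied 1 clause(s); 6 remain; assigned so far: [1]
unit clause [-4] forces x4=F; simplify:
  drop 4 from [-5, 4, -2] -> [-5, -2]
  drop 4 from [-3, 4, -2] -> [-3, -2]
  drop 4 from [-5, 4] -> [-5]
  satisfied 1 clause(s); 5 remain; assigned so far: [1, 4]
unit clause [-5] forces x5=F; simplify:
  drop 5 from [-3, 5] -> [-3]
  satisfied 2 clause(s); 3 remain; assigned so far: [1, 4, 5]
unit clause [-3] forces x3=F; simplify:
  satisfied 3 clause(s); 0 remain; assigned so far: [1, 3, 4, 5]

Answer: 0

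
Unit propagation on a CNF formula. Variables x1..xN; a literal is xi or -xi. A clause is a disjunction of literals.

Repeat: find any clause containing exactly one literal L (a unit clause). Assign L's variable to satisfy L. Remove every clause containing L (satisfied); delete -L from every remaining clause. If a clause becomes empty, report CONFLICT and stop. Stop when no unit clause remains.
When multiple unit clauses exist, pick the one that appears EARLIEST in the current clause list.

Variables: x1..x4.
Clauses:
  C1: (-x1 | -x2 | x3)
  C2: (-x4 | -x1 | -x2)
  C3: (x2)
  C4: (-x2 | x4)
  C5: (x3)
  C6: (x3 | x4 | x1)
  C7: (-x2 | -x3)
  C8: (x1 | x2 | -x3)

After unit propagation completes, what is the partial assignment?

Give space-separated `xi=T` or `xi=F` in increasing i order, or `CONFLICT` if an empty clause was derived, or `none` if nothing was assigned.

unit clause [2] forces x2=T; simplify:
  drop -2 from [-1, -2, 3] -> [-1, 3]
  drop -2 from [-4, -1, -2] -> [-4, -1]
  drop -2 from [-2, 4] -> [4]
  drop -2 from [-2, -3] -> [-3]
  satisfied 2 clause(s); 6 remain; assigned so far: [2]
unit clause [4] forces x4=T; simplify:
  drop -4 from [-4, -1] -> [-1]
  satisfied 2 clause(s); 4 remain; assigned so far: [2, 4]
unit clause [-1] forces x1=F; simplify:
  satisfied 2 clause(s); 2 remain; assigned so far: [1, 2, 4]
unit clause [3] forces x3=T; simplify:
  drop -3 from [-3] -> [] (empty!)
  satisfied 1 clause(s); 1 remain; assigned so far: [1, 2, 3, 4]
CONFLICT (empty clause)

Answer: CONFLICT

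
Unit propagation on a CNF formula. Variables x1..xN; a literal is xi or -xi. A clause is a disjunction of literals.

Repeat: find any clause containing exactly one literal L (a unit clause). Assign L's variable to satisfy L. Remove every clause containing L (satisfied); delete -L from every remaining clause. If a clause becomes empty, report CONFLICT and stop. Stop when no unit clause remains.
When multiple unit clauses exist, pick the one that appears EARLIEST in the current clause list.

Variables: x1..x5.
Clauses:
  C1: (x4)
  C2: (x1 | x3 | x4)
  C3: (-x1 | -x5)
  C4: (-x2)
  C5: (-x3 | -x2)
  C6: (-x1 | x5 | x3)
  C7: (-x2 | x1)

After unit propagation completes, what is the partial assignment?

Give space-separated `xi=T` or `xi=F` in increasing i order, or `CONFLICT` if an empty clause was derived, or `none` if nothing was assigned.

unit clause [4] forces x4=T; simplify:
  satisfied 2 clause(s); 5 remain; assigned so far: [4]
unit clause [-2] forces x2=F; simplify:
  satisfied 3 clause(s); 2 remain; assigned so far: [2, 4]

Answer: x2=F x4=T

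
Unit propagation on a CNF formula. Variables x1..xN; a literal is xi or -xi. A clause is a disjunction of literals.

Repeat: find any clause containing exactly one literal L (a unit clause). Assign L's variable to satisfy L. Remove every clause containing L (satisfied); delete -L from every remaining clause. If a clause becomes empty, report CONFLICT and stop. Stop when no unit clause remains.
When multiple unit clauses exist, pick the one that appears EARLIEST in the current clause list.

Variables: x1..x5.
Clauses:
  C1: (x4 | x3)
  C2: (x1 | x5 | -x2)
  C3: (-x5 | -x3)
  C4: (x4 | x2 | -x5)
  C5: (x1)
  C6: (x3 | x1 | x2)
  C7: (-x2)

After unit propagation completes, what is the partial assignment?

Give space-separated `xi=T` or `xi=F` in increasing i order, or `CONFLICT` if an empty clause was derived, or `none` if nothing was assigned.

unit clause [1] forces x1=T; simplify:
  satisfied 3 clause(s); 4 remain; assigned so far: [1]
unit clause [-2] forces x2=F; simplify:
  drop 2 from [4, 2, -5] -> [4, -5]
  satisfied 1 clause(s); 3 remain; assigned so far: [1, 2]

Answer: x1=T x2=F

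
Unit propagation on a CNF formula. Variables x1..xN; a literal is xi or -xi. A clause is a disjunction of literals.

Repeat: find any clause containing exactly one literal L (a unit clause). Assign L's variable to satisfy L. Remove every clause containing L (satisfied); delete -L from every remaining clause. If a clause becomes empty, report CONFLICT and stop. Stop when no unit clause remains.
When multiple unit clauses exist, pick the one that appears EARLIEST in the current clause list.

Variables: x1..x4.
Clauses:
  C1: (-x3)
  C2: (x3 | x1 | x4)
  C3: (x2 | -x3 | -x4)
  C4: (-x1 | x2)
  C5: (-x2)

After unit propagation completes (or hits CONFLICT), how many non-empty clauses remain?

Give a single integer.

unit clause [-3] forces x3=F; simplify:
  drop 3 from [3, 1, 4] -> [1, 4]
  satisfied 2 clause(s); 3 remain; assigned so far: [3]
unit clause [-2] forces x2=F; simplify:
  drop 2 from [-1, 2] -> [-1]
  satisfied 1 clause(s); 2 remain; assigned so far: [2, 3]
unit clause [-1] forces x1=F; simplify:
  drop 1 from [1, 4] -> [4]
  satisfied 1 clause(s); 1 remain; assigned so far: [1, 2, 3]
unit clause [4] forces x4=T; simplify:
  satisfied 1 clause(s); 0 remain; assigned so far: [1, 2, 3, 4]

Answer: 0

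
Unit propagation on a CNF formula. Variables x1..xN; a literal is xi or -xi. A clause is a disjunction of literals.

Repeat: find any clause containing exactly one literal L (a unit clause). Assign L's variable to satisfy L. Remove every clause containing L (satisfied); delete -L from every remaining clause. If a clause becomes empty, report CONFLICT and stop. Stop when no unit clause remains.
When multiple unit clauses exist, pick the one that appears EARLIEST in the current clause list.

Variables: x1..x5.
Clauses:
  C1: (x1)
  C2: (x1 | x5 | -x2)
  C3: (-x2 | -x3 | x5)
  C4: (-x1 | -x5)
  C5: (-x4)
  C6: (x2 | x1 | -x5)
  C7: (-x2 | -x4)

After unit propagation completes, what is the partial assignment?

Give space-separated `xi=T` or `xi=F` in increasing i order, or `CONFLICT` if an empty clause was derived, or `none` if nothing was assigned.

unit clause [1] forces x1=T; simplify:
  drop -1 from [-1, -5] -> [-5]
  satisfied 3 clause(s); 4 remain; assigned so far: [1]
unit clause [-5] forces x5=F; simplify:
  drop 5 from [-2, -3, 5] -> [-2, -3]
  satisfied 1 clause(s); 3 remain; assigned so far: [1, 5]
unit clause [-4] forces x4=F; simplify:
  satisfied 2 clause(s); 1 remain; assigned so far: [1, 4, 5]

Answer: x1=T x4=F x5=F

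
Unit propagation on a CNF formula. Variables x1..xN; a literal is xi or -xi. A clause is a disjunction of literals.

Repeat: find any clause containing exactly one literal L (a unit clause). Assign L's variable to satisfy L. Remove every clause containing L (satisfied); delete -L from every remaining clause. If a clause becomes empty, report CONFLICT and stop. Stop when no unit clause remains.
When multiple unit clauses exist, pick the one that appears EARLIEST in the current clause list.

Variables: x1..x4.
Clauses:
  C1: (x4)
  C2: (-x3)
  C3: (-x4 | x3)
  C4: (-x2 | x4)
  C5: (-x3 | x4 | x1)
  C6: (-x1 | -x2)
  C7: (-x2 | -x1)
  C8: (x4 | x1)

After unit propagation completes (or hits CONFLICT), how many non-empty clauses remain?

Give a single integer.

Answer: 2

Derivation:
unit clause [4] forces x4=T; simplify:
  drop -4 from [-4, 3] -> [3]
  satisfied 4 clause(s); 4 remain; assigned so far: [4]
unit clause [-3] forces x3=F; simplify:
  drop 3 from [3] -> [] (empty!)
  satisfied 1 clause(s); 3 remain; assigned so far: [3, 4]
CONFLICT (empty clause)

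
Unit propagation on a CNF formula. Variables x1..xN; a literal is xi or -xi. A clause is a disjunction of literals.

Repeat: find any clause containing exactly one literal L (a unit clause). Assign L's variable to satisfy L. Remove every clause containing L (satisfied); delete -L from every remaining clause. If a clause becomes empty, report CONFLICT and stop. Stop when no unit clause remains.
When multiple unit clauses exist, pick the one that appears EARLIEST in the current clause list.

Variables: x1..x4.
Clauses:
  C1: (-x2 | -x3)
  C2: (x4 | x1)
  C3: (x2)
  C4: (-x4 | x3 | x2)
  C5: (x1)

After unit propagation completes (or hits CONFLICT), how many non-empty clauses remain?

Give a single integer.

unit clause [2] forces x2=T; simplify:
  drop -2 from [-2, -3] -> [-3]
  satisfied 2 clause(s); 3 remain; assigned so far: [2]
unit clause [-3] forces x3=F; simplify:
  satisfied 1 clause(s); 2 remain; assigned so far: [2, 3]
unit clause [1] forces x1=T; simplify:
  satisfied 2 clause(s); 0 remain; assigned so far: [1, 2, 3]

Answer: 0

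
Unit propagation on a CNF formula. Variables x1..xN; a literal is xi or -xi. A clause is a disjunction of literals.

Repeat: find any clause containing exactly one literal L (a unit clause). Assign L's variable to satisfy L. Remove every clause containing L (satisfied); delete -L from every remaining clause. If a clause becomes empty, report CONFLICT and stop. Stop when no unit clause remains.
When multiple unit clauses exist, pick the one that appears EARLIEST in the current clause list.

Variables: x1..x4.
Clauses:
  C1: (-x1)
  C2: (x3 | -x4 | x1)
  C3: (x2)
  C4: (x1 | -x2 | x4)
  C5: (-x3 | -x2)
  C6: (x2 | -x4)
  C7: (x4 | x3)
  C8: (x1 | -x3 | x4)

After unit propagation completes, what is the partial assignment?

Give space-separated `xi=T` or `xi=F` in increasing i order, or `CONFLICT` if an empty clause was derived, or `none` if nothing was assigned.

unit clause [-1] forces x1=F; simplify:
  drop 1 from [3, -4, 1] -> [3, -4]
  drop 1 from [1, -2, 4] -> [-2, 4]
  drop 1 from [1, -3, 4] -> [-3, 4]
  satisfied 1 clause(s); 7 remain; assigned so far: [1]
unit clause [2] forces x2=T; simplify:
  drop -2 from [-2, 4] -> [4]
  drop -2 from [-3, -2] -> [-3]
  satisfied 2 clause(s); 5 remain; assigned so far: [1, 2]
unit clause [4] forces x4=T; simplify:
  drop -4 from [3, -4] -> [3]
  satisfied 3 clause(s); 2 remain; assigned so far: [1, 2, 4]
unit clause [3] forces x3=T; simplify:
  drop -3 from [-3] -> [] (empty!)
  satisfied 1 clause(s); 1 remain; assigned so far: [1, 2, 3, 4]
CONFLICT (empty clause)

Answer: CONFLICT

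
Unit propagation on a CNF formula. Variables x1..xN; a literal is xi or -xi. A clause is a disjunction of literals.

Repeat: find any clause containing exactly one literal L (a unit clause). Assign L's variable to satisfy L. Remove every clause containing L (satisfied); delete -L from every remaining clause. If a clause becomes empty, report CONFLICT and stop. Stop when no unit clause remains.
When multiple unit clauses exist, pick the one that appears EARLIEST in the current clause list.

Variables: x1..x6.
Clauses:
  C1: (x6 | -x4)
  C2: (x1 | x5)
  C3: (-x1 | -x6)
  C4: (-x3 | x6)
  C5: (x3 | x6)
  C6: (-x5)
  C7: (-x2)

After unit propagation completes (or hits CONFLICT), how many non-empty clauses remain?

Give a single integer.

unit clause [-5] forces x5=F; simplify:
  drop 5 from [1, 5] -> [1]
  satisfied 1 clause(s); 6 remain; assigned so far: [5]
unit clause [1] forces x1=T; simplify:
  drop -1 from [-1, -6] -> [-6]
  satisfied 1 clause(s); 5 remain; assigned so far: [1, 5]
unit clause [-6] forces x6=F; simplify:
  drop 6 from [6, -4] -> [-4]
  drop 6 from [-3, 6] -> [-3]
  drop 6 from [3, 6] -> [3]
  satisfied 1 clause(s); 4 remain; assigned so far: [1, 5, 6]
unit clause [-4] forces x4=F; simplify:
  satisfied 1 clause(s); 3 remain; assigned so far: [1, 4, 5, 6]
unit clause [-3] forces x3=F; simplify:
  drop 3 from [3] -> [] (empty!)
  satisfied 1 clause(s); 2 remain; assigned so far: [1, 3, 4, 5, 6]
CONFLICT (empty clause)

Answer: 1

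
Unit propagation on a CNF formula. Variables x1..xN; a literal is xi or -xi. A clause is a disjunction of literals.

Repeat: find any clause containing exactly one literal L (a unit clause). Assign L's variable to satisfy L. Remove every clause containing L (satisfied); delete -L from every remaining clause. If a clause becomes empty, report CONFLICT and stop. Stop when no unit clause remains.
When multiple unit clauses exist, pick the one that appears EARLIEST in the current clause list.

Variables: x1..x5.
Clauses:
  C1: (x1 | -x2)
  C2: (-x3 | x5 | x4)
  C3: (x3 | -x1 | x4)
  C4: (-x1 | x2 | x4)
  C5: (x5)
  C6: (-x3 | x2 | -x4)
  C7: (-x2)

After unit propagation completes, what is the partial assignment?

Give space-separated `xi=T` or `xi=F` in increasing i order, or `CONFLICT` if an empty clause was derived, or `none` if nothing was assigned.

Answer: x2=F x5=T

Derivation:
unit clause [5] forces x5=T; simplify:
  satisfied 2 clause(s); 5 remain; assigned so far: [5]
unit clause [-2] forces x2=F; simplify:
  drop 2 from [-1, 2, 4] -> [-1, 4]
  drop 2 from [-3, 2, -4] -> [-3, -4]
  satisfied 2 clause(s); 3 remain; assigned so far: [2, 5]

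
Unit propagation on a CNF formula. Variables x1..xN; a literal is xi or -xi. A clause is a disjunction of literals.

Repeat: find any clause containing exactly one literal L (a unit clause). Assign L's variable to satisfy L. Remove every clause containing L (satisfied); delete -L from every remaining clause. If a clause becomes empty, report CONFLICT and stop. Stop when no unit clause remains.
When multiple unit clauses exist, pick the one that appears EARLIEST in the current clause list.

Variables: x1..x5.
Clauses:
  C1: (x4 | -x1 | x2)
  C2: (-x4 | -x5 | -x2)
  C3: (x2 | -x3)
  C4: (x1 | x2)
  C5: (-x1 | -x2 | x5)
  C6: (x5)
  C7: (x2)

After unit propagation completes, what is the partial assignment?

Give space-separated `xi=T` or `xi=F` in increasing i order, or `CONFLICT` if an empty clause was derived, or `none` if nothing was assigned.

unit clause [5] forces x5=T; simplify:
  drop -5 from [-4, -5, -2] -> [-4, -2]
  satisfied 2 clause(s); 5 remain; assigned so far: [5]
unit clause [2] forces x2=T; simplify:
  drop -2 from [-4, -2] -> [-4]
  satisfied 4 clause(s); 1 remain; assigned so far: [2, 5]
unit clause [-4] forces x4=F; simplify:
  satisfied 1 clause(s); 0 remain; assigned so far: [2, 4, 5]

Answer: x2=T x4=F x5=T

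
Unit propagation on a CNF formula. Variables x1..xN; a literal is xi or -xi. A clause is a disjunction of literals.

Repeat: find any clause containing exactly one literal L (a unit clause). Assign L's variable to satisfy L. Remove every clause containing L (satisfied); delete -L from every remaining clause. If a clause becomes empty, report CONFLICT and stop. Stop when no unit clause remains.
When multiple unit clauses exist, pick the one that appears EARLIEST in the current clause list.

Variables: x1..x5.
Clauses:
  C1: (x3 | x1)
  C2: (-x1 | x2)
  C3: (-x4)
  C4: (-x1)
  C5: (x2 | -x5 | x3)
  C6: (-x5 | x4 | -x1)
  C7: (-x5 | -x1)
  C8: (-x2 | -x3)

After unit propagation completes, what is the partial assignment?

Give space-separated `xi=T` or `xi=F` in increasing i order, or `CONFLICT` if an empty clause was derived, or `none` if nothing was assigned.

Answer: x1=F x2=F x3=T x4=F

Derivation:
unit clause [-4] forces x4=F; simplify:
  drop 4 from [-5, 4, -1] -> [-5, -1]
  satisfied 1 clause(s); 7 remain; assigned so far: [4]
unit clause [-1] forces x1=F; simplify:
  drop 1 from [3, 1] -> [3]
  satisfied 4 clause(s); 3 remain; assigned so far: [1, 4]
unit clause [3] forces x3=T; simplify:
  drop -3 from [-2, -3] -> [-2]
  satisfied 2 clause(s); 1 remain; assigned so far: [1, 3, 4]
unit clause [-2] forces x2=F; simplify:
  satisfied 1 clause(s); 0 remain; assigned so far: [1, 2, 3, 4]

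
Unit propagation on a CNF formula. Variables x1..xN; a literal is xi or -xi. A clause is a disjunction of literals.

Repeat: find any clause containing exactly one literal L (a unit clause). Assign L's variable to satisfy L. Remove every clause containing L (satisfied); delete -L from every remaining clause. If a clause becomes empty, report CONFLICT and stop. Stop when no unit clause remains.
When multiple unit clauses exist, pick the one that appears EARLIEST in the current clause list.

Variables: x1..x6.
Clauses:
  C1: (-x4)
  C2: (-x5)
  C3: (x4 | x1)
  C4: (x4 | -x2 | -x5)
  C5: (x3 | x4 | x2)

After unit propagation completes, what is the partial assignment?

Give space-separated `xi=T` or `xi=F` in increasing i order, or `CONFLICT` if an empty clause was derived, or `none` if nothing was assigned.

Answer: x1=T x4=F x5=F

Derivation:
unit clause [-4] forces x4=F; simplify:
  drop 4 from [4, 1] -> [1]
  drop 4 from [4, -2, -5] -> [-2, -5]
  drop 4 from [3, 4, 2] -> [3, 2]
  satisfied 1 clause(s); 4 remain; assigned so far: [4]
unit clause [-5] forces x5=F; simplify:
  satisfied 2 clause(s); 2 remain; assigned so far: [4, 5]
unit clause [1] forces x1=T; simplify:
  satisfied 1 clause(s); 1 remain; assigned so far: [1, 4, 5]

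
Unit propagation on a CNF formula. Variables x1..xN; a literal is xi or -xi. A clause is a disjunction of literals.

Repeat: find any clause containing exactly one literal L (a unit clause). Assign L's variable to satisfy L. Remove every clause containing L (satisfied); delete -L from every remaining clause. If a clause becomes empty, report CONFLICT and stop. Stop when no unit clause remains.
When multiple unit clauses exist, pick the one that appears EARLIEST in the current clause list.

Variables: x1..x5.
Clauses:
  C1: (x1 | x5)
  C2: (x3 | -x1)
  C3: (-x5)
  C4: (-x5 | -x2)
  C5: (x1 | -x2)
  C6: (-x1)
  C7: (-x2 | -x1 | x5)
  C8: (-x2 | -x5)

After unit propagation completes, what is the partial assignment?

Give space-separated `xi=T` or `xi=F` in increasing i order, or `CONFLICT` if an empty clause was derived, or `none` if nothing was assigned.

unit clause [-5] forces x5=F; simplify:
  drop 5 from [1, 5] -> [1]
  drop 5 from [-2, -1, 5] -> [-2, -1]
  satisfied 3 clause(s); 5 remain; assigned so far: [5]
unit clause [1] forces x1=T; simplify:
  drop -1 from [3, -1] -> [3]
  drop -1 from [-1] -> [] (empty!)
  drop -1 from [-2, -1] -> [-2]
  satisfied 2 clause(s); 3 remain; assigned so far: [1, 5]
CONFLICT (empty clause)

Answer: CONFLICT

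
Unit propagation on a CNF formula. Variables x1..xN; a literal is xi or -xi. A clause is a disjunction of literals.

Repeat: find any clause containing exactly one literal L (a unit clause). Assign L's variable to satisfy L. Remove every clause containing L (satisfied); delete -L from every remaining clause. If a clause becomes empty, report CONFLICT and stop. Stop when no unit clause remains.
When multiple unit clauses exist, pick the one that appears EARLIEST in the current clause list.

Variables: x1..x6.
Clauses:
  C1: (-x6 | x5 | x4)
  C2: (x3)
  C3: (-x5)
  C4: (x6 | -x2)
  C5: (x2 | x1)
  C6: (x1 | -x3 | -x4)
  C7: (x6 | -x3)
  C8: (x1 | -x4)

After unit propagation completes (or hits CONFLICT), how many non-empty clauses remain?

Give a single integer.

Answer: 0

Derivation:
unit clause [3] forces x3=T; simplify:
  drop -3 from [1, -3, -4] -> [1, -4]
  drop -3 from [6, -3] -> [6]
  satisfied 1 clause(s); 7 remain; assigned so far: [3]
unit clause [-5] forces x5=F; simplify:
  drop 5 from [-6, 5, 4] -> [-6, 4]
  satisfied 1 clause(s); 6 remain; assigned so far: [3, 5]
unit clause [6] forces x6=T; simplify:
  drop -6 from [-6, 4] -> [4]
  satisfied 2 clause(s); 4 remain; assigned so far: [3, 5, 6]
unit clause [4] forces x4=T; simplify:
  drop -4 from [1, -4] -> [1]
  drop -4 from [1, -4] -> [1]
  satisfied 1 clause(s); 3 remain; assigned so far: [3, 4, 5, 6]
unit clause [1] forces x1=T; simplify:
  satisfied 3 clause(s); 0 remain; assigned so far: [1, 3, 4, 5, 6]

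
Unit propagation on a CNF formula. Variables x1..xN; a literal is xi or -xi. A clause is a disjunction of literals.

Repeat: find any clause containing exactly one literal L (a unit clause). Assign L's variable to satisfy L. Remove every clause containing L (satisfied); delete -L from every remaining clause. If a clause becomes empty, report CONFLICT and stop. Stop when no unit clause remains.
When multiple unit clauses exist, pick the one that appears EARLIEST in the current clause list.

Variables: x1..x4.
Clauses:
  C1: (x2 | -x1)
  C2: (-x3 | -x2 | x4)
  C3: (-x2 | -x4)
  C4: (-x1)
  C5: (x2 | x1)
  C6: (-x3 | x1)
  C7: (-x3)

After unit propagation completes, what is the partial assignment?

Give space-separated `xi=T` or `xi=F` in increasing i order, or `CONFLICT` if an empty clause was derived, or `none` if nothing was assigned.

Answer: x1=F x2=T x3=F x4=F

Derivation:
unit clause [-1] forces x1=F; simplify:
  drop 1 from [2, 1] -> [2]
  drop 1 from [-3, 1] -> [-3]
  satisfied 2 clause(s); 5 remain; assigned so far: [1]
unit clause [2] forces x2=T; simplify:
  drop -2 from [-3, -2, 4] -> [-3, 4]
  drop -2 from [-2, -4] -> [-4]
  satisfied 1 clause(s); 4 remain; assigned so far: [1, 2]
unit clause [-4] forces x4=F; simplify:
  drop 4 from [-3, 4] -> [-3]
  satisfied 1 clause(s); 3 remain; assigned so far: [1, 2, 4]
unit clause [-3] forces x3=F; simplify:
  satisfied 3 clause(s); 0 remain; assigned so far: [1, 2, 3, 4]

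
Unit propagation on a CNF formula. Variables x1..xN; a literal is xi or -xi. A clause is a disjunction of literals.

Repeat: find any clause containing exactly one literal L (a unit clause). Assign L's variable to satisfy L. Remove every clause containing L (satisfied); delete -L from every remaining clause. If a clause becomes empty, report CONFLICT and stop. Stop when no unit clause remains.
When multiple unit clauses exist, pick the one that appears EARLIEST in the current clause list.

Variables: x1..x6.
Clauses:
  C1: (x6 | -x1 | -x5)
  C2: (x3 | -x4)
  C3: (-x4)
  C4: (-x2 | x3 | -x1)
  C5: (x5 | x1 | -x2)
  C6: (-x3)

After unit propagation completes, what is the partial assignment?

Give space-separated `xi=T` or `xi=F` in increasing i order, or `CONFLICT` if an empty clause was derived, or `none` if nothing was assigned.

unit clause [-4] forces x4=F; simplify:
  satisfied 2 clause(s); 4 remain; assigned so far: [4]
unit clause [-3] forces x3=F; simplify:
  drop 3 from [-2, 3, -1] -> [-2, -1]
  satisfied 1 clause(s); 3 remain; assigned so far: [3, 4]

Answer: x3=F x4=F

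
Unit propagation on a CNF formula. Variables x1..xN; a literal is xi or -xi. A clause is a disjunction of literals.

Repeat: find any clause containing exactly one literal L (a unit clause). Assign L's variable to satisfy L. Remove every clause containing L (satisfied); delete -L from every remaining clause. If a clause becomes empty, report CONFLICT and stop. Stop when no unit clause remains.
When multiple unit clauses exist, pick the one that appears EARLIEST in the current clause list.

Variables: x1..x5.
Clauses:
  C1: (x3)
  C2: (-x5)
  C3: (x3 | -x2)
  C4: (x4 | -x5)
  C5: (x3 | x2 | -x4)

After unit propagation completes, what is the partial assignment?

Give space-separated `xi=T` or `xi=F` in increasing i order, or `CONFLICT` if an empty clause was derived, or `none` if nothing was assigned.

Answer: x3=T x5=F

Derivation:
unit clause [3] forces x3=T; simplify:
  satisfied 3 clause(s); 2 remain; assigned so far: [3]
unit clause [-5] forces x5=F; simplify:
  satisfied 2 clause(s); 0 remain; assigned so far: [3, 5]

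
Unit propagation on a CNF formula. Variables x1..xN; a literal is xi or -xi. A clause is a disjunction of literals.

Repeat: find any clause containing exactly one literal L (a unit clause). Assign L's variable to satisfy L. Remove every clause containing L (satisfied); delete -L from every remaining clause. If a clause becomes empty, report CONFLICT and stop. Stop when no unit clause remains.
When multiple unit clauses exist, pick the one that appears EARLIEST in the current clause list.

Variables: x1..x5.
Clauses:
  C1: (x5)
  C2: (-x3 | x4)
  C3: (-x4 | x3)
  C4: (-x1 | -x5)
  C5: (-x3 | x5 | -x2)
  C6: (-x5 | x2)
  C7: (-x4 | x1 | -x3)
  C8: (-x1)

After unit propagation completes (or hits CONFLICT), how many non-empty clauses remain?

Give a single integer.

unit clause [5] forces x5=T; simplify:
  drop -5 from [-1, -5] -> [-1]
  drop -5 from [-5, 2] -> [2]
  satisfied 2 clause(s); 6 remain; assigned so far: [5]
unit clause [-1] forces x1=F; simplify:
  drop 1 from [-4, 1, -3] -> [-4, -3]
  satisfied 2 clause(s); 4 remain; assigned so far: [1, 5]
unit clause [2] forces x2=T; simplify:
  satisfied 1 clause(s); 3 remain; assigned so far: [1, 2, 5]

Answer: 3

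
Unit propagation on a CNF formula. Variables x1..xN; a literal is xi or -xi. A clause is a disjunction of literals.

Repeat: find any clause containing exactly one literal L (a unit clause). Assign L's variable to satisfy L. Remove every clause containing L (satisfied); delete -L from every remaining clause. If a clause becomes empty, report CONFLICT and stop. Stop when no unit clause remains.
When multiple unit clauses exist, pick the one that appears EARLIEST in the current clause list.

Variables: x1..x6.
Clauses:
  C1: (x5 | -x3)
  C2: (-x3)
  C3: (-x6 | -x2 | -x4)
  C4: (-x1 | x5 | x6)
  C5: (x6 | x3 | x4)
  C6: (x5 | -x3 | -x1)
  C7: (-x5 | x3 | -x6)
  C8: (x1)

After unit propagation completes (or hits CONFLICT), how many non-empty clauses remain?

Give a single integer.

unit clause [-3] forces x3=F; simplify:
  drop 3 from [6, 3, 4] -> [6, 4]
  drop 3 from [-5, 3, -6] -> [-5, -6]
  satisfied 3 clause(s); 5 remain; assigned so far: [3]
unit clause [1] forces x1=T; simplify:
  drop -1 from [-1, 5, 6] -> [5, 6]
  satisfied 1 clause(s); 4 remain; assigned so far: [1, 3]

Answer: 4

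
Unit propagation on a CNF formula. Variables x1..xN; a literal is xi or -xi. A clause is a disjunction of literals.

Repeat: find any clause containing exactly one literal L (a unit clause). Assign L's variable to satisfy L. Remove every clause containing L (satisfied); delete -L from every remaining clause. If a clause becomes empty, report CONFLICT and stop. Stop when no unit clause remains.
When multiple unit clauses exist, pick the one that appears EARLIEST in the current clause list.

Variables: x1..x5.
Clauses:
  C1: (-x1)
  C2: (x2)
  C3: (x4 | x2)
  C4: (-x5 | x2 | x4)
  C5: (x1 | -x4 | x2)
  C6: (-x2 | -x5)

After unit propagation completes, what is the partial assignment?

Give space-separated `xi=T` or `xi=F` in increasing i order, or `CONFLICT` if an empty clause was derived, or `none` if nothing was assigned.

Answer: x1=F x2=T x5=F

Derivation:
unit clause [-1] forces x1=F; simplify:
  drop 1 from [1, -4, 2] -> [-4, 2]
  satisfied 1 clause(s); 5 remain; assigned so far: [1]
unit clause [2] forces x2=T; simplify:
  drop -2 from [-2, -5] -> [-5]
  satisfied 4 clause(s); 1 remain; assigned so far: [1, 2]
unit clause [-5] forces x5=F; simplify:
  satisfied 1 clause(s); 0 remain; assigned so far: [1, 2, 5]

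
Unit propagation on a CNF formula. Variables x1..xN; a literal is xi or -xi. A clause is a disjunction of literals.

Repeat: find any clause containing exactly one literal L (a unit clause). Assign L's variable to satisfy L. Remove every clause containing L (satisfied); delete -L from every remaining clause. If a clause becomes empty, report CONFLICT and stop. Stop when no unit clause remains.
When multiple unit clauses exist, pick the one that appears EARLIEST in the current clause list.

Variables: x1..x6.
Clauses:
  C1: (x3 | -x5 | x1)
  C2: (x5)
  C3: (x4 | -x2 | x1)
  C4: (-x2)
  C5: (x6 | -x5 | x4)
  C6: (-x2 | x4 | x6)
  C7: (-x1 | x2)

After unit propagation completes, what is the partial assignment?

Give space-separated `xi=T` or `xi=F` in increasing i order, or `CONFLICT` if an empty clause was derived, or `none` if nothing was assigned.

Answer: x1=F x2=F x3=T x5=T

Derivation:
unit clause [5] forces x5=T; simplify:
  drop -5 from [3, -5, 1] -> [3, 1]
  drop -5 from [6, -5, 4] -> [6, 4]
  satisfied 1 clause(s); 6 remain; assigned so far: [5]
unit clause [-2] forces x2=F; simplify:
  drop 2 from [-1, 2] -> [-1]
  satisfied 3 clause(s); 3 remain; assigned so far: [2, 5]
unit clause [-1] forces x1=F; simplify:
  drop 1 from [3, 1] -> [3]
  satisfied 1 clause(s); 2 remain; assigned so far: [1, 2, 5]
unit clause [3] forces x3=T; simplify:
  satisfied 1 clause(s); 1 remain; assigned so far: [1, 2, 3, 5]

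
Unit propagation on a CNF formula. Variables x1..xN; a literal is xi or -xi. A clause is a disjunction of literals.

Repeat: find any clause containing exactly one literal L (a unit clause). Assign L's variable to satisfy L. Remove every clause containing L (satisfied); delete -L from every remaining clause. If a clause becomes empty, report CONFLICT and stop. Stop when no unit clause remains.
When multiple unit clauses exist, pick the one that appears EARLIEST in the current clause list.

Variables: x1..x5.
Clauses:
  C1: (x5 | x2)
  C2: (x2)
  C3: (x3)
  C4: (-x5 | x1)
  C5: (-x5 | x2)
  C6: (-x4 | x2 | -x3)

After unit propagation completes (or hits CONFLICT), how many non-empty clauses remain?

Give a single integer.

unit clause [2] forces x2=T; simplify:
  satisfied 4 clause(s); 2 remain; assigned so far: [2]
unit clause [3] forces x3=T; simplify:
  satisfied 1 clause(s); 1 remain; assigned so far: [2, 3]

Answer: 1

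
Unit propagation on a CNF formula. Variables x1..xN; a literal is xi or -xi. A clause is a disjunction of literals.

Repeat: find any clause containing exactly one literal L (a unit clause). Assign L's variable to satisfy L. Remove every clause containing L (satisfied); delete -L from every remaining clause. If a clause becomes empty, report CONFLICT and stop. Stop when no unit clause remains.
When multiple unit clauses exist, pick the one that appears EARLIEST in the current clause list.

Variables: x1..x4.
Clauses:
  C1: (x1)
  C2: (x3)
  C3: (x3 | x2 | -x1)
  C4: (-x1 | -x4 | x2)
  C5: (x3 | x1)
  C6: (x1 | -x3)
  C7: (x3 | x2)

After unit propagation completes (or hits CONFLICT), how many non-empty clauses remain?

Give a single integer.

Answer: 1

Derivation:
unit clause [1] forces x1=T; simplify:
  drop -1 from [3, 2, -1] -> [3, 2]
  drop -1 from [-1, -4, 2] -> [-4, 2]
  satisfied 3 clause(s); 4 remain; assigned so far: [1]
unit clause [3] forces x3=T; simplify:
  satisfied 3 clause(s); 1 remain; assigned so far: [1, 3]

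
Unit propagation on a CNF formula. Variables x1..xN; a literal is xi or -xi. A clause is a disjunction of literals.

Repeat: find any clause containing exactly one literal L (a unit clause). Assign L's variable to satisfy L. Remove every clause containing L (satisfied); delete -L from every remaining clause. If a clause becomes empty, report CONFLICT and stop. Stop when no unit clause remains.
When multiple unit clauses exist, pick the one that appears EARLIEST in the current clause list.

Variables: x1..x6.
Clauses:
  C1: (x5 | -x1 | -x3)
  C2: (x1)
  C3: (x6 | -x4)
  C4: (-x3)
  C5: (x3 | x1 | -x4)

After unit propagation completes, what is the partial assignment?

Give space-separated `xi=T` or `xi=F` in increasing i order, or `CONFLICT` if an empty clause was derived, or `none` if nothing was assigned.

Answer: x1=T x3=F

Derivation:
unit clause [1] forces x1=T; simplify:
  drop -1 from [5, -1, -3] -> [5, -3]
  satisfied 2 clause(s); 3 remain; assigned so far: [1]
unit clause [-3] forces x3=F; simplify:
  satisfied 2 clause(s); 1 remain; assigned so far: [1, 3]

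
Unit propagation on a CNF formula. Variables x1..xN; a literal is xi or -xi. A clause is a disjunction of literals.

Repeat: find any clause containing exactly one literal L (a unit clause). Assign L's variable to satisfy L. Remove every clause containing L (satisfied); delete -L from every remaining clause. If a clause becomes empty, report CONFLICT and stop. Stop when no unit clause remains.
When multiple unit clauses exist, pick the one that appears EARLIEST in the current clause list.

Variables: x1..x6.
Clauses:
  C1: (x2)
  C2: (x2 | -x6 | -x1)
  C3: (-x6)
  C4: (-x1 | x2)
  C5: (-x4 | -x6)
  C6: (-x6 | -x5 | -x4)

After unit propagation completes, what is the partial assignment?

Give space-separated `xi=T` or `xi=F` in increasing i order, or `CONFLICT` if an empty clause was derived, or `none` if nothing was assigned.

Answer: x2=T x6=F

Derivation:
unit clause [2] forces x2=T; simplify:
  satisfied 3 clause(s); 3 remain; assigned so far: [2]
unit clause [-6] forces x6=F; simplify:
  satisfied 3 clause(s); 0 remain; assigned so far: [2, 6]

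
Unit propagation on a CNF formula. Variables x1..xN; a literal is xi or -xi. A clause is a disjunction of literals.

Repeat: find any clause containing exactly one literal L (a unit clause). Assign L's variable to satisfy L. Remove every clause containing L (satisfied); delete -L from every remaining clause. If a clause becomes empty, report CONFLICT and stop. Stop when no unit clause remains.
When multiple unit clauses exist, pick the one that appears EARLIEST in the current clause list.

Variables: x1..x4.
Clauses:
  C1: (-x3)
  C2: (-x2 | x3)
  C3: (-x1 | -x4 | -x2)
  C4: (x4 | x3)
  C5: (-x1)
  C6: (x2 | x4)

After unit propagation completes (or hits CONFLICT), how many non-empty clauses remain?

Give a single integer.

unit clause [-3] forces x3=F; simplify:
  drop 3 from [-2, 3] -> [-2]
  drop 3 from [4, 3] -> [4]
  satisfied 1 clause(s); 5 remain; assigned so far: [3]
unit clause [-2] forces x2=F; simplify:
  drop 2 from [2, 4] -> [4]
  satisfied 2 clause(s); 3 remain; assigned so far: [2, 3]
unit clause [4] forces x4=T; simplify:
  satisfied 2 clause(s); 1 remain; assigned so far: [2, 3, 4]
unit clause [-1] forces x1=F; simplify:
  satisfied 1 clause(s); 0 remain; assigned so far: [1, 2, 3, 4]

Answer: 0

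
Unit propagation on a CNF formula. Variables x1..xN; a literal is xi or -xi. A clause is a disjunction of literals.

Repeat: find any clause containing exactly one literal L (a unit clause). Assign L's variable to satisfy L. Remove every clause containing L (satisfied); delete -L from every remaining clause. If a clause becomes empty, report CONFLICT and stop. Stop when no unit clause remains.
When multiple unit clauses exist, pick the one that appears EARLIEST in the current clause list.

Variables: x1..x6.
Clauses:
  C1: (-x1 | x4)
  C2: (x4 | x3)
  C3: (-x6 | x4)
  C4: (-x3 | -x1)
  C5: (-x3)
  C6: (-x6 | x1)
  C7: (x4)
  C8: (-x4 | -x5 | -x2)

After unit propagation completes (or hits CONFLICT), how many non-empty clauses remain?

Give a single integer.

Answer: 2

Derivation:
unit clause [-3] forces x3=F; simplify:
  drop 3 from [4, 3] -> [4]
  satisfied 2 clause(s); 6 remain; assigned so far: [3]
unit clause [4] forces x4=T; simplify:
  drop -4 from [-4, -5, -2] -> [-5, -2]
  satisfied 4 clause(s); 2 remain; assigned so far: [3, 4]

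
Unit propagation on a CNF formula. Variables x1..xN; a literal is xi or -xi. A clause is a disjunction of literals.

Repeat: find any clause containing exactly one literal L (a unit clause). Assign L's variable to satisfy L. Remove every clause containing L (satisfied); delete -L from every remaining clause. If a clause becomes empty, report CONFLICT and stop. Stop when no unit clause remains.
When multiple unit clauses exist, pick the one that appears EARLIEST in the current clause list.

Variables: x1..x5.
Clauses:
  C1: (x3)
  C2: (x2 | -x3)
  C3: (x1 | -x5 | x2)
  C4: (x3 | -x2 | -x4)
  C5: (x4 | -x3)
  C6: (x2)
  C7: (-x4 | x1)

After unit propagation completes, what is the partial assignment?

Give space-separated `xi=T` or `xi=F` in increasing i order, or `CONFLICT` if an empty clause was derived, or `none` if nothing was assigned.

Answer: x1=T x2=T x3=T x4=T

Derivation:
unit clause [3] forces x3=T; simplify:
  drop -3 from [2, -3] -> [2]
  drop -3 from [4, -3] -> [4]
  satisfied 2 clause(s); 5 remain; assigned so far: [3]
unit clause [2] forces x2=T; simplify:
  satisfied 3 clause(s); 2 remain; assigned so far: [2, 3]
unit clause [4] forces x4=T; simplify:
  drop -4 from [-4, 1] -> [1]
  satisfied 1 clause(s); 1 remain; assigned so far: [2, 3, 4]
unit clause [1] forces x1=T; simplify:
  satisfied 1 clause(s); 0 remain; assigned so far: [1, 2, 3, 4]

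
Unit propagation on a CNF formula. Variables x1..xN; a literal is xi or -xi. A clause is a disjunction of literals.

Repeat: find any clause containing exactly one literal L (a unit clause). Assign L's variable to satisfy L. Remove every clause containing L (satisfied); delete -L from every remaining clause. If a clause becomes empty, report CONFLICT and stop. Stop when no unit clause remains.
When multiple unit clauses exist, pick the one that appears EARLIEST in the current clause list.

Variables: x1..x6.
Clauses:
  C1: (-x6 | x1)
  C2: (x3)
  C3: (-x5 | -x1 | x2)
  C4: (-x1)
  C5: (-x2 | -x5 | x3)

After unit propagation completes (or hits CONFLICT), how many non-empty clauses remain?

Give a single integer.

Answer: 0

Derivation:
unit clause [3] forces x3=T; simplify:
  satisfied 2 clause(s); 3 remain; assigned so far: [3]
unit clause [-1] forces x1=F; simplify:
  drop 1 from [-6, 1] -> [-6]
  satisfied 2 clause(s); 1 remain; assigned so far: [1, 3]
unit clause [-6] forces x6=F; simplify:
  satisfied 1 clause(s); 0 remain; assigned so far: [1, 3, 6]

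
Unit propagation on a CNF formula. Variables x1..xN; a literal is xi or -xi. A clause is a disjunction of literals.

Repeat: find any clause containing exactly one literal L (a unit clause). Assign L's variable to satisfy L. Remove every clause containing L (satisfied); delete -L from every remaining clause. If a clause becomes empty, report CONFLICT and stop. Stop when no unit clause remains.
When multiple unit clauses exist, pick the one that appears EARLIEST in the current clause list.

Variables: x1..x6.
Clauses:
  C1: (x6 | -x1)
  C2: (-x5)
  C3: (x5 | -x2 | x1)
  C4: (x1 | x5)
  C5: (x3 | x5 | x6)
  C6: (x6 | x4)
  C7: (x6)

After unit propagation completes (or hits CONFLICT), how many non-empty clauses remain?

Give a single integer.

Answer: 0

Derivation:
unit clause [-5] forces x5=F; simplify:
  drop 5 from [5, -2, 1] -> [-2, 1]
  drop 5 from [1, 5] -> [1]
  drop 5 from [3, 5, 6] -> [3, 6]
  satisfied 1 clause(s); 6 remain; assigned so far: [5]
unit clause [1] forces x1=T; simplify:
  drop -1 from [6, -1] -> [6]
  satisfied 2 clause(s); 4 remain; assigned so far: [1, 5]
unit clause [6] forces x6=T; simplify:
  satisfied 4 clause(s); 0 remain; assigned so far: [1, 5, 6]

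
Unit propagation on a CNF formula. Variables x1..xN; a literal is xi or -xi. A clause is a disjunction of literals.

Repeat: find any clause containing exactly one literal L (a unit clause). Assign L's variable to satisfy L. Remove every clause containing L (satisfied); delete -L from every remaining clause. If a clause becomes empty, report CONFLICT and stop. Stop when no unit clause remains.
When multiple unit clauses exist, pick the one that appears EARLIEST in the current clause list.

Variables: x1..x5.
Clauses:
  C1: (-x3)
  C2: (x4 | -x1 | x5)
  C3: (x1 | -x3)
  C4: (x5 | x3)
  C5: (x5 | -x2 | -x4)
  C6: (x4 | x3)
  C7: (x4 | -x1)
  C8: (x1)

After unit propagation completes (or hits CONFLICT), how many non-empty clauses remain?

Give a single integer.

Answer: 0

Derivation:
unit clause [-3] forces x3=F; simplify:
  drop 3 from [5, 3] -> [5]
  drop 3 from [4, 3] -> [4]
  satisfied 2 clause(s); 6 remain; assigned so far: [3]
unit clause [5] forces x5=T; simplify:
  satisfied 3 clause(s); 3 remain; assigned so far: [3, 5]
unit clause [4] forces x4=T; simplify:
  satisfied 2 clause(s); 1 remain; assigned so far: [3, 4, 5]
unit clause [1] forces x1=T; simplify:
  satisfied 1 clause(s); 0 remain; assigned so far: [1, 3, 4, 5]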